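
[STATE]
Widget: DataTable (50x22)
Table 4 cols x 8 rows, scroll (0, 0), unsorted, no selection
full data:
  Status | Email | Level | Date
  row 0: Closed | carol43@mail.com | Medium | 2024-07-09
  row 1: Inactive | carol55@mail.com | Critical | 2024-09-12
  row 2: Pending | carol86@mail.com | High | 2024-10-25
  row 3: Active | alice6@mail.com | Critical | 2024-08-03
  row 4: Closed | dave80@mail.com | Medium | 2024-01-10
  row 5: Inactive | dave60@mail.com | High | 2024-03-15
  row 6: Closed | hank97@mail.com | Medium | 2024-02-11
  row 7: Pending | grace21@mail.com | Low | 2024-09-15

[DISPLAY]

Status  │Email           │Level   │Date           
────────┼────────────────┼────────┼──────────     
Closed  │carol43@mail.com│Medium  │2024-07-09     
Inactive│carol55@mail.com│Critical│2024-09-12     
Pending │carol86@mail.com│High    │2024-10-25     
Active  │alice6@mail.com │Critical│2024-08-03     
Closed  │dave80@mail.com │Medium  │2024-01-10     
Inactive│dave60@mail.com │High    │2024-03-15     
Closed  │hank97@mail.com │Medium  │2024-02-11     
Pending │grace21@mail.com│Low     │2024-09-15     
                                                  
                                                  
                                                  
                                                  
                                                  
                                                  
                                                  
                                                  
                                                  
                                                  
                                                  
                                                  


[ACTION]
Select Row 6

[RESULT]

Status  │Email           │Level   │Date           
────────┼────────────────┼────────┼──────────     
Closed  │carol43@mail.com│Medium  │2024-07-09     
Inactive│carol55@mail.com│Critical│2024-09-12     
Pending │carol86@mail.com│High    │2024-10-25     
Active  │alice6@mail.com │Critical│2024-08-03     
Closed  │dave80@mail.com │Medium  │2024-01-10     
Inactive│dave60@mail.com │High    │2024-03-15     
>losed  │hank97@mail.com │Medium  │2024-02-11     
Pending │grace21@mail.com│Low     │2024-09-15     
                                                  
                                                  
                                                  
                                                  
                                                  
                                                  
                                                  
                                                  
                                                  
                                                  
                                                  
                                                  


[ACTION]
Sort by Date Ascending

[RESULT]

Status  │Email           │Level   │Date     ▲     
────────┼────────────────┼────────┼──────────     
Closed  │dave80@mail.com │Medium  │2024-01-10     
Closed  │hank97@mail.com │Medium  │2024-02-11     
Inactive│dave60@mail.com │High    │2024-03-15     
Closed  │carol43@mail.com│Medium  │2024-07-09     
Active  │alice6@mail.com │Critical│2024-08-03     
Inactive│carol55@mail.com│Critical│2024-09-12     
>ending │grace21@mail.com│Low     │2024-09-15     
Pending │carol86@mail.com│High    │2024-10-25     
                                                  
                                                  
                                                  
                                                  
                                                  
                                                  
                                                  
                                                  
                                                  
                                                  
                                                  
                                                  


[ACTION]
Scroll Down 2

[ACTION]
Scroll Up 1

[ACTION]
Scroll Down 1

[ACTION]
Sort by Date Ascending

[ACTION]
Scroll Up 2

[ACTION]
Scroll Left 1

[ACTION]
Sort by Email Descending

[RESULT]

Status  │Email          ▼│Level   │Date           
────────┼────────────────┼────────┼──────────     
Closed  │hank97@mail.com │Medium  │2024-02-11     
Pending │grace21@mail.com│Low     │2024-09-15     
Closed  │dave80@mail.com │Medium  │2024-01-10     
Inactive│dave60@mail.com │High    │2024-03-15     
Pending │carol86@mail.com│High    │2024-10-25     
Inactive│carol55@mail.com│Critical│2024-09-12     
>losed  │carol43@mail.com│Medium  │2024-07-09     
Active  │alice6@mail.com │Critical│2024-08-03     
                                                  
                                                  
                                                  
                                                  
                                                  
                                                  
                                                  
                                                  
                                                  
                                                  
                                                  
                                                  


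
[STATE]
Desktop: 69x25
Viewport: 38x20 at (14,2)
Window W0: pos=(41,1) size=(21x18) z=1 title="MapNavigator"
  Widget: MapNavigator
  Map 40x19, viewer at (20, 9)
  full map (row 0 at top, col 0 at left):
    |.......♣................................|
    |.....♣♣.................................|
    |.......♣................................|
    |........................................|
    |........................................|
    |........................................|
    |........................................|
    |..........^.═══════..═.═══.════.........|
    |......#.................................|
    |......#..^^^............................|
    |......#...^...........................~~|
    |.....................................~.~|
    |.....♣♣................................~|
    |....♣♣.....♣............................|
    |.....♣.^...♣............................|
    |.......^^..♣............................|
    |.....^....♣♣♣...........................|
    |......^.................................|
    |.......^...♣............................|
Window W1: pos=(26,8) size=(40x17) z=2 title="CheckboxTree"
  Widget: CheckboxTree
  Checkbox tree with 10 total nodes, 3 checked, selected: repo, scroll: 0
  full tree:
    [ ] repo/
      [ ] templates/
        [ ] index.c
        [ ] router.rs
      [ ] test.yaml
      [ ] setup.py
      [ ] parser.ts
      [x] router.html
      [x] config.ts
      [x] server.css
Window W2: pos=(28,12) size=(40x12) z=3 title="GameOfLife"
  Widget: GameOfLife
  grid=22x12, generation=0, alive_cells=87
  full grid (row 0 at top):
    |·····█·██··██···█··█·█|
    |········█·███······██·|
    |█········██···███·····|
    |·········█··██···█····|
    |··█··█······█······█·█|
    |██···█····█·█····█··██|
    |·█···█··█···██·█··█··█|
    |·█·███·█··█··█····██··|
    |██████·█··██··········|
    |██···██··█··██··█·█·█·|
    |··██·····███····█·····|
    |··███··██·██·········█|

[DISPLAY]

                           ┃ MapNaviga
                           ┠──────────
                           ┃..........
                           ┃..........
                           ┃..........
                           ┃..........
            ┏━━━━━━━━━━━━━━━━━━━━━━━━━
            ┃ CheckboxTree            
            ┠─────────────────────────
            ┃>[-] repo/               
            ┃ ┏━━━━━━━━━━━━━━━━━━━━━━━
            ┃ ┃ GameOfLife            
            ┃ ┠───────────────────────
            ┃ ┃Gen: 0                 
            ┃ ┃█········██···███····· 
            ┃ ┃·········█··██···█···· 
            ┃ ┃··█··█······█······█·█ 
            ┃ ┃██···█····█·█····█··██ 
            ┃ ┃·█···█··█···██·█··█··█ 
            ┃ ┃·█·███·█··█··█····██·· 


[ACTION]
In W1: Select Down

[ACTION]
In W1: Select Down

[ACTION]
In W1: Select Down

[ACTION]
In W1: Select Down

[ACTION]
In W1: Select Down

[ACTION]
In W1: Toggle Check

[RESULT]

                           ┃ MapNaviga
                           ┠──────────
                           ┃..........
                           ┃..........
                           ┃..........
                           ┃..........
            ┏━━━━━━━━━━━━━━━━━━━━━━━━━
            ┃ CheckboxTree            
            ┠─────────────────────────
            ┃ [-] repo/               
            ┃ ┏━━━━━━━━━━━━━━━━━━━━━━━
            ┃ ┃ GameOfLife            
            ┃ ┠───────────────────────
            ┃ ┃Gen: 0                 
            ┃>┃█········██···███····· 
            ┃ ┃·········█··██···█···· 
            ┃ ┃··█··█······█······█·█ 
            ┃ ┃██···█····█·█····█··██ 
            ┃ ┃·█···█··█···██·█··█··█ 
            ┃ ┃·█·███·█··█··█····██·· 


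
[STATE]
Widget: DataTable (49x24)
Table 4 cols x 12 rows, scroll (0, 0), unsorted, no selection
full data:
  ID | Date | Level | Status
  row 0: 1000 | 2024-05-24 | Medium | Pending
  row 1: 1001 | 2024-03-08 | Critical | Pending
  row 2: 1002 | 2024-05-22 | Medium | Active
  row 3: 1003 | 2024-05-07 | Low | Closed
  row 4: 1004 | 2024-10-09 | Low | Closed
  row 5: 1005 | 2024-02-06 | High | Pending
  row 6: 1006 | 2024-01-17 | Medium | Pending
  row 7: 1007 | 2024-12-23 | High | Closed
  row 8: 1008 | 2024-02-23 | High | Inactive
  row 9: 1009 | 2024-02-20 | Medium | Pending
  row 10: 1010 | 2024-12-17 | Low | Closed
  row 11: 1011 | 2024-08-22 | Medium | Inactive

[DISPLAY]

ID  │Date      │Level   │Status                  
────┼──────────┼────────┼────────                
1000│2024-05-24│Medium  │Pending                 
1001│2024-03-08│Critical│Pending                 
1002│2024-05-22│Medium  │Active                  
1003│2024-05-07│Low     │Closed                  
1004│2024-10-09│Low     │Closed                  
1005│2024-02-06│High    │Pending                 
1006│2024-01-17│Medium  │Pending                 
1007│2024-12-23│High    │Closed                  
1008│2024-02-23│High    │Inactive                
1009│2024-02-20│Medium  │Pending                 
1010│2024-12-17│Low     │Closed                  
1011│2024-08-22│Medium  │Inactive                
                                                 
                                                 
                                                 
                                                 
                                                 
                                                 
                                                 
                                                 
                                                 
                                                 


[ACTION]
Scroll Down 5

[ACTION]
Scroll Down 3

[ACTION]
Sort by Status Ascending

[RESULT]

ID  │Date      │Level   │Status ▲                
────┼──────────┼────────┼────────                
1002│2024-05-22│Medium  │Active                  
1003│2024-05-07│Low     │Closed                  
1004│2024-10-09│Low     │Closed                  
1007│2024-12-23│High    │Closed                  
1010│2024-12-17│Low     │Closed                  
1008│2024-02-23│High    │Inactive                
1011│2024-08-22│Medium  │Inactive                
1000│2024-05-24│Medium  │Pending                 
1001│2024-03-08│Critical│Pending                 
1005│2024-02-06│High    │Pending                 
1006│2024-01-17│Medium  │Pending                 
1009│2024-02-20│Medium  │Pending                 
                                                 
                                                 
                                                 
                                                 
                                                 
                                                 
                                                 
                                                 
                                                 
                                                 


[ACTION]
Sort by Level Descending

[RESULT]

ID  │Date      │Level  ▼│Status                  
────┼──────────┼────────┼────────                
1002│2024-05-22│Medium  │Active                  
1011│2024-08-22│Medium  │Inactive                
1000│2024-05-24│Medium  │Pending                 
1006│2024-01-17│Medium  │Pending                 
1009│2024-02-20│Medium  │Pending                 
1003│2024-05-07│Low     │Closed                  
1004│2024-10-09│Low     │Closed                  
1010│2024-12-17│Low     │Closed                  
1007│2024-12-23│High    │Closed                  
1008│2024-02-23│High    │Inactive                
1005│2024-02-06│High    │Pending                 
1001│2024-03-08│Critical│Pending                 
                                                 
                                                 
                                                 
                                                 
                                                 
                                                 
                                                 
                                                 
                                                 
                                                 


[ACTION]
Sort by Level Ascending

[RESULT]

ID  │Date      │Level  ▲│Status                  
────┼──────────┼────────┼────────                
1001│2024-03-08│Critical│Pending                 
1007│2024-12-23│High    │Closed                  
1008│2024-02-23│High    │Inactive                
1005│2024-02-06│High    │Pending                 
1003│2024-05-07│Low     │Closed                  
1004│2024-10-09│Low     │Closed                  
1010│2024-12-17│Low     │Closed                  
1002│2024-05-22│Medium  │Active                  
1011│2024-08-22│Medium  │Inactive                
1000│2024-05-24│Medium  │Pending                 
1006│2024-01-17│Medium  │Pending                 
1009│2024-02-20│Medium  │Pending                 
                                                 
                                                 
                                                 
                                                 
                                                 
                                                 
                                                 
                                                 
                                                 
                                                 


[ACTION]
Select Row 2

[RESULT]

ID  │Date      │Level  ▲│Status                  
────┼──────────┼────────┼────────                
1001│2024-03-08│Critical│Pending                 
1007│2024-12-23│High    │Closed                  
>008│2024-02-23│High    │Inactive                
1005│2024-02-06│High    │Pending                 
1003│2024-05-07│Low     │Closed                  
1004│2024-10-09│Low     │Closed                  
1010│2024-12-17│Low     │Closed                  
1002│2024-05-22│Medium  │Active                  
1011│2024-08-22│Medium  │Inactive                
1000│2024-05-24│Medium  │Pending                 
1006│2024-01-17│Medium  │Pending                 
1009│2024-02-20│Medium  │Pending                 
                                                 
                                                 
                                                 
                                                 
                                                 
                                                 
                                                 
                                                 
                                                 
                                                 


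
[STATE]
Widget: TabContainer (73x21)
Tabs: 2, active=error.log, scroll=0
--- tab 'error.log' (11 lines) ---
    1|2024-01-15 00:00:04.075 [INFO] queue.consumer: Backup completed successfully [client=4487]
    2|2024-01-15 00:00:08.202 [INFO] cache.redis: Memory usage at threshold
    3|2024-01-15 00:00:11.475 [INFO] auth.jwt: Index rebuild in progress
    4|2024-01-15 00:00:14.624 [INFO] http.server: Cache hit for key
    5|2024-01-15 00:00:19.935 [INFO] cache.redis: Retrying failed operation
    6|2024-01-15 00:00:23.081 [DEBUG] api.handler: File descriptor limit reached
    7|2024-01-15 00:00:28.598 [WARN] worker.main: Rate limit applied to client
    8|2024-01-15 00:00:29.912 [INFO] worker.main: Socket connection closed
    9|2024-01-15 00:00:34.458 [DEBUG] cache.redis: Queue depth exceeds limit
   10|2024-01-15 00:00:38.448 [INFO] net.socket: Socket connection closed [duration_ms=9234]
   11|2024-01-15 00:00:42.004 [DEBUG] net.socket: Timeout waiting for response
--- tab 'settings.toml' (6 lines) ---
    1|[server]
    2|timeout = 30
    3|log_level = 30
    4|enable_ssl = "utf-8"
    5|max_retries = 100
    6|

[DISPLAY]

[error.log]│ settings.toml                                               
─────────────────────────────────────────────────────────────────────────
2024-01-15 00:00:04.075 [INFO] queue.consumer: Backup completed successfu
2024-01-15 00:00:08.202 [INFO] cache.redis: Memory usage at threshold    
2024-01-15 00:00:11.475 [INFO] auth.jwt: Index rebuild in progress       
2024-01-15 00:00:14.624 [INFO] http.server: Cache hit for key            
2024-01-15 00:00:19.935 [INFO] cache.redis: Retrying failed operation    
2024-01-15 00:00:23.081 [DEBUG] api.handler: File descriptor limit reache
2024-01-15 00:00:28.598 [WARN] worker.main: Rate limit applied to client 
2024-01-15 00:00:29.912 [INFO] worker.main: Socket connection closed     
2024-01-15 00:00:34.458 [DEBUG] cache.redis: Queue depth exceeds limit   
2024-01-15 00:00:38.448 [INFO] net.socket: Socket connection closed [dura
2024-01-15 00:00:42.004 [DEBUG] net.socket: Timeout waiting for response 
                                                                         
                                                                         
                                                                         
                                                                         
                                                                         
                                                                         
                                                                         
                                                                         


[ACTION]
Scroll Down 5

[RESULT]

[error.log]│ settings.toml                                               
─────────────────────────────────────────────────────────────────────────
2024-01-15 00:00:23.081 [DEBUG] api.handler: File descriptor limit reache
2024-01-15 00:00:28.598 [WARN] worker.main: Rate limit applied to client 
2024-01-15 00:00:29.912 [INFO] worker.main: Socket connection closed     
2024-01-15 00:00:34.458 [DEBUG] cache.redis: Queue depth exceeds limit   
2024-01-15 00:00:38.448 [INFO] net.socket: Socket connection closed [dura
2024-01-15 00:00:42.004 [DEBUG] net.socket: Timeout waiting for response 
                                                                         
                                                                         
                                                                         
                                                                         
                                                                         
                                                                         
                                                                         
                                                                         
                                                                         
                                                                         
                                                                         
                                                                         
                                                                         


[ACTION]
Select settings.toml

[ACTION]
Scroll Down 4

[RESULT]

 error.log │[settings.toml]                                              
─────────────────────────────────────────────────────────────────────────
max_retries = 100                                                        
                                                                         
                                                                         
                                                                         
                                                                         
                                                                         
                                                                         
                                                                         
                                                                         
                                                                         
                                                                         
                                                                         
                                                                         
                                                                         
                                                                         
                                                                         
                                                                         
                                                                         
                                                                         


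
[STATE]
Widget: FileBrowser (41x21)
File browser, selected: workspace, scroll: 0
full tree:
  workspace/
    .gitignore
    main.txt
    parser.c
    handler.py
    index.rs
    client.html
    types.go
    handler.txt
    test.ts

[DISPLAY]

> [-] workspace/                         
    .gitignore                           
    main.txt                             
    parser.c                             
    handler.py                           
    index.rs                             
    client.html                          
    types.go                             
    handler.txt                          
    test.ts                              
                                         
                                         
                                         
                                         
                                         
                                         
                                         
                                         
                                         
                                         
                                         


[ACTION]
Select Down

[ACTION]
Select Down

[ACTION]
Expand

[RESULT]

  [-] workspace/                         
    .gitignore                           
  > main.txt                             
    parser.c                             
    handler.py                           
    index.rs                             
    client.html                          
    types.go                             
    handler.txt                          
    test.ts                              
                                         
                                         
                                         
                                         
                                         
                                         
                                         
                                         
                                         
                                         
                                         


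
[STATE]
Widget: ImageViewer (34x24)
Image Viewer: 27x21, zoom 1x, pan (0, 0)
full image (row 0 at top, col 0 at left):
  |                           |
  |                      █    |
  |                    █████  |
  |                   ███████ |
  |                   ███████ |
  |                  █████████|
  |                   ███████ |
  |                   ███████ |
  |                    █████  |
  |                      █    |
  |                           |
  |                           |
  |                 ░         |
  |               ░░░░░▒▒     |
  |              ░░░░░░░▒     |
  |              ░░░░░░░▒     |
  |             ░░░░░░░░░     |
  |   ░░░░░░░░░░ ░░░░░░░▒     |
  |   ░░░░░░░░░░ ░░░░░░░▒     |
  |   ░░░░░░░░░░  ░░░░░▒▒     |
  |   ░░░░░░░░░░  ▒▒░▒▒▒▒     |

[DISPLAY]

                                  
                      █           
                    █████         
                   ███████        
                   ███████        
                  █████████       
                   ███████        
                   ███████        
                    █████         
                      █           
                                  
                                  
                 ░                
               ░░░░░▒▒            
              ░░░░░░░▒            
              ░░░░░░░▒            
             ░░░░░░░░░            
   ░░░░░░░░░░ ░░░░░░░▒            
   ░░░░░░░░░░ ░░░░░░░▒            
   ░░░░░░░░░░  ░░░░░▒▒            
   ░░░░░░░░░░  ▒▒░▒▒▒▒            
                                  
                                  
                                  


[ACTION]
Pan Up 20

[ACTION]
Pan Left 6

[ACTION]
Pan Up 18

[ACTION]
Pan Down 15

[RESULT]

              ░░░░░░░▒            
             ░░░░░░░░░            
   ░░░░░░░░░░ ░░░░░░░▒            
   ░░░░░░░░░░ ░░░░░░░▒            
   ░░░░░░░░░░  ░░░░░▒▒            
   ░░░░░░░░░░  ▒▒░▒▒▒▒            
                                  
                                  
                                  
                                  
                                  
                                  
                                  
                                  
                                  
                                  
                                  
                                  
                                  
                                  
                                  
                                  
                                  
                                  


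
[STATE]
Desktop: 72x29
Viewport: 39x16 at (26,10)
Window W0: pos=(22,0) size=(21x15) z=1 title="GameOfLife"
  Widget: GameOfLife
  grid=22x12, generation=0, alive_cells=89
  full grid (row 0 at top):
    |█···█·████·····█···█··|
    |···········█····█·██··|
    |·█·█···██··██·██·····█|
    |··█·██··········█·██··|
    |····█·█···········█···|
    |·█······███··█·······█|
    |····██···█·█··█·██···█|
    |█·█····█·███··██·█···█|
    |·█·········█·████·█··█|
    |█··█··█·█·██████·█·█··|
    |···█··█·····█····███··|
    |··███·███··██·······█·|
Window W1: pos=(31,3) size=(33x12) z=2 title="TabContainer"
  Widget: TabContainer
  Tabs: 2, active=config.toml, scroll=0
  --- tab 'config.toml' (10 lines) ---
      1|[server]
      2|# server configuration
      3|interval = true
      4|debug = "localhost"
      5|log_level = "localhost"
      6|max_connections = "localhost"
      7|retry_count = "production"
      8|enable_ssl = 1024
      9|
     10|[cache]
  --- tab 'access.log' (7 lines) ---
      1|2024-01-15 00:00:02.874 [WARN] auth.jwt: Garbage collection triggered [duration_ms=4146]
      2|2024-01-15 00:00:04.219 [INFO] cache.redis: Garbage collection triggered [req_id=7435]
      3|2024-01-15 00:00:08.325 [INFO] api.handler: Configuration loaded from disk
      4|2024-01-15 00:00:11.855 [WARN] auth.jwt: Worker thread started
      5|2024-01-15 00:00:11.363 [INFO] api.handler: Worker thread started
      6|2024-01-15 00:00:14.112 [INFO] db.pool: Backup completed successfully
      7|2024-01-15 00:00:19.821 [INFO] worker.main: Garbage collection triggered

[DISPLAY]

···█·┃interval = true                ┃ 
·····┃debug = "localhost"            ┃ 
··█·█┃log_level = "localhost"        ┃ 
··█··┃max_connections = "localhost"  ┃ 
━━━━━┗━━━━━━━━━━━━━━━━━━━━━━━━━━━━━━━┛ 
                                       
                                       
                                       
                                       
                                       
                                       
                                       
                                       
                                       
                                       
                                       


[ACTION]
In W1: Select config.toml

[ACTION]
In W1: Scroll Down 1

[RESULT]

···█·┃debug = "localhost"            ┃ 
·····┃log_level = "localhost"        ┃ 
··█·█┃max_connections = "localhost"  ┃ 
··█··┃retry_count = "production"     ┃ 
━━━━━┗━━━━━━━━━━━━━━━━━━━━━━━━━━━━━━━┛ 
                                       
                                       
                                       
                                       
                                       
                                       
                                       
                                       
                                       
                                       
                                       


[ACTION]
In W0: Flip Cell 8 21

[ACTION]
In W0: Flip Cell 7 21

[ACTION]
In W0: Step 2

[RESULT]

···██┃debug = "localhost"            ┃ 
···█·┃log_level = "localhost"        ┃ 
··█··┃max_connections = "localhost"  ┃ 
█···█┃retry_count = "production"     ┃ 
━━━━━┗━━━━━━━━━━━━━━━━━━━━━━━━━━━━━━━┛ 
                                       
                                       
                                       
                                       
                                       
                                       
                                       
                                       
                                       
                                       
                                       


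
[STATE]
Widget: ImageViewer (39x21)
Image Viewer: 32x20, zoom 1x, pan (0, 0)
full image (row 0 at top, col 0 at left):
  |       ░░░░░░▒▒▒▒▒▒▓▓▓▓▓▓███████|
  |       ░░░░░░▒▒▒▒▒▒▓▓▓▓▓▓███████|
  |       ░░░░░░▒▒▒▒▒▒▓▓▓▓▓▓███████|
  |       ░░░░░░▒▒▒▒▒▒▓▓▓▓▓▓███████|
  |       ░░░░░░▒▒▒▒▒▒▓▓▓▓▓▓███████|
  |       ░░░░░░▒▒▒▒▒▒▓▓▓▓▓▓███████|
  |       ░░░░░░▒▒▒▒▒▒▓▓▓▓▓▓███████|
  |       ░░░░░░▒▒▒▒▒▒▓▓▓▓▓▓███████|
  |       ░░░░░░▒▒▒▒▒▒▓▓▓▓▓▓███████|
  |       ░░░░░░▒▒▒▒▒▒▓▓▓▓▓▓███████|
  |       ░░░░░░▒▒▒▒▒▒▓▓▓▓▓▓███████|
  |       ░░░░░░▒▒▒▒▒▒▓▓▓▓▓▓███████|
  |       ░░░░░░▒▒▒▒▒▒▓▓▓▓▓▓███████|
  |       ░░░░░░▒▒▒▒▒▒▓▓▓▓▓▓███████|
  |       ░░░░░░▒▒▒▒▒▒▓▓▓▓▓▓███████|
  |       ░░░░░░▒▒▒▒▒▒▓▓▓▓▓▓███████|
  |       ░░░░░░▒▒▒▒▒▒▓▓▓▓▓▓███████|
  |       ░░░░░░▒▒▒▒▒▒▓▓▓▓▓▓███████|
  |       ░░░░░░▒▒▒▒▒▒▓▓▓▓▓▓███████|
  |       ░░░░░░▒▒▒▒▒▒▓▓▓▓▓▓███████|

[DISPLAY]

       ░░░░░░▒▒▒▒▒▒▓▓▓▓▓▓███████       
       ░░░░░░▒▒▒▒▒▒▓▓▓▓▓▓███████       
       ░░░░░░▒▒▒▒▒▒▓▓▓▓▓▓███████       
       ░░░░░░▒▒▒▒▒▒▓▓▓▓▓▓███████       
       ░░░░░░▒▒▒▒▒▒▓▓▓▓▓▓███████       
       ░░░░░░▒▒▒▒▒▒▓▓▓▓▓▓███████       
       ░░░░░░▒▒▒▒▒▒▓▓▓▓▓▓███████       
       ░░░░░░▒▒▒▒▒▒▓▓▓▓▓▓███████       
       ░░░░░░▒▒▒▒▒▒▓▓▓▓▓▓███████       
       ░░░░░░▒▒▒▒▒▒▓▓▓▓▓▓███████       
       ░░░░░░▒▒▒▒▒▒▓▓▓▓▓▓███████       
       ░░░░░░▒▒▒▒▒▒▓▓▓▓▓▓███████       
       ░░░░░░▒▒▒▒▒▒▓▓▓▓▓▓███████       
       ░░░░░░▒▒▒▒▒▒▓▓▓▓▓▓███████       
       ░░░░░░▒▒▒▒▒▒▓▓▓▓▓▓███████       
       ░░░░░░▒▒▒▒▒▒▓▓▓▓▓▓███████       
       ░░░░░░▒▒▒▒▒▒▓▓▓▓▓▓███████       
       ░░░░░░▒▒▒▒▒▒▓▓▓▓▓▓███████       
       ░░░░░░▒▒▒▒▒▒▓▓▓▓▓▓███████       
       ░░░░░░▒▒▒▒▒▒▓▓▓▓▓▓███████       
                                       


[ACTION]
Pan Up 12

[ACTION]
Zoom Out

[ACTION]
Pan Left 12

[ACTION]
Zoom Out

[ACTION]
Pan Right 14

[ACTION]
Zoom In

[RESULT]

░░░░░░░░░░░░▒▒▒▒▒▒▒▒▒▒▒▒▓▓▓▓▓▓▓▓▓▓▓▓███
░░░░░░░░░░░░▒▒▒▒▒▒▒▒▒▒▒▒▓▓▓▓▓▓▓▓▓▓▓▓███
░░░░░░░░░░░░▒▒▒▒▒▒▒▒▒▒▒▒▓▓▓▓▓▓▓▓▓▓▓▓███
░░░░░░░░░░░░▒▒▒▒▒▒▒▒▒▒▒▒▓▓▓▓▓▓▓▓▓▓▓▓███
░░░░░░░░░░░░▒▒▒▒▒▒▒▒▒▒▒▒▓▓▓▓▓▓▓▓▓▓▓▓███
░░░░░░░░░░░░▒▒▒▒▒▒▒▒▒▒▒▒▓▓▓▓▓▓▓▓▓▓▓▓███
░░░░░░░░░░░░▒▒▒▒▒▒▒▒▒▒▒▒▓▓▓▓▓▓▓▓▓▓▓▓███
░░░░░░░░░░░░▒▒▒▒▒▒▒▒▒▒▒▒▓▓▓▓▓▓▓▓▓▓▓▓███
░░░░░░░░░░░░▒▒▒▒▒▒▒▒▒▒▒▒▓▓▓▓▓▓▓▓▓▓▓▓███
░░░░░░░░░░░░▒▒▒▒▒▒▒▒▒▒▒▒▓▓▓▓▓▓▓▓▓▓▓▓███
░░░░░░░░░░░░▒▒▒▒▒▒▒▒▒▒▒▒▓▓▓▓▓▓▓▓▓▓▓▓███
░░░░░░░░░░░░▒▒▒▒▒▒▒▒▒▒▒▒▓▓▓▓▓▓▓▓▓▓▓▓███
░░░░░░░░░░░░▒▒▒▒▒▒▒▒▒▒▒▒▓▓▓▓▓▓▓▓▓▓▓▓███
░░░░░░░░░░░░▒▒▒▒▒▒▒▒▒▒▒▒▓▓▓▓▓▓▓▓▓▓▓▓███
░░░░░░░░░░░░▒▒▒▒▒▒▒▒▒▒▒▒▓▓▓▓▓▓▓▓▓▓▓▓███
░░░░░░░░░░░░▒▒▒▒▒▒▒▒▒▒▒▒▓▓▓▓▓▓▓▓▓▓▓▓███
░░░░░░░░░░░░▒▒▒▒▒▒▒▒▒▒▒▒▓▓▓▓▓▓▓▓▓▓▓▓███
░░░░░░░░░░░░▒▒▒▒▒▒▒▒▒▒▒▒▓▓▓▓▓▓▓▓▓▓▓▓███
░░░░░░░░░░░░▒▒▒▒▒▒▒▒▒▒▒▒▓▓▓▓▓▓▓▓▓▓▓▓███
░░░░░░░░░░░░▒▒▒▒▒▒▒▒▒▒▒▒▓▓▓▓▓▓▓▓▓▓▓▓███
░░░░░░░░░░░░▒▒▒▒▒▒▒▒▒▒▒▒▓▓▓▓▓▓▓▓▓▓▓▓███
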